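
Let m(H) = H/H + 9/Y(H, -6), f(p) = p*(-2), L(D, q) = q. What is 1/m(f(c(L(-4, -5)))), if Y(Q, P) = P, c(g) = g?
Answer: -2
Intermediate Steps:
f(p) = -2*p
m(H) = -½ (m(H) = H/H + 9/(-6) = 1 + 9*(-⅙) = 1 - 3/2 = -½)
1/m(f(c(L(-4, -5)))) = 1/(-½) = -2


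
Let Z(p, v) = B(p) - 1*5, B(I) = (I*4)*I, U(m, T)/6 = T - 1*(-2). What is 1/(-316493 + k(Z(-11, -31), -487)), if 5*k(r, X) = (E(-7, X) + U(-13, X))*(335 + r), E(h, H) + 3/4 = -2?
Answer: -10/7906887 ≈ -1.2647e-6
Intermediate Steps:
U(m, T) = 12 + 6*T (U(m, T) = 6*(T - 1*(-2)) = 6*(T + 2) = 6*(2 + T) = 12 + 6*T)
B(I) = 4*I**2 (B(I) = (4*I)*I = 4*I**2)
Z(p, v) = -5 + 4*p**2 (Z(p, v) = 4*p**2 - 1*5 = 4*p**2 - 5 = -5 + 4*p**2)
E(h, H) = -11/4 (E(h, H) = -3/4 - 2 = -11/4)
k(r, X) = (335 + r)*(37/4 + 6*X)/5 (k(r, X) = ((-11/4 + (12 + 6*X))*(335 + r))/5 = ((37/4 + 6*X)*(335 + r))/5 = ((335 + r)*(37/4 + 6*X))/5 = (335 + r)*(37/4 + 6*X)/5)
1/(-316493 + k(Z(-11, -31), -487)) = 1/(-316493 + (2479/4 + 402*(-487) + 37*(-5 + 4*(-11)**2)/20 + (6/5)*(-487)*(-5 + 4*(-11)**2))) = 1/(-316493 + (2479/4 - 195774 + 37*(-5 + 4*121)/20 + (6/5)*(-487)*(-5 + 4*121))) = 1/(-316493 + (2479/4 - 195774 + 37*(-5 + 484)/20 + (6/5)*(-487)*(-5 + 484))) = 1/(-316493 + (2479/4 - 195774 + (37/20)*479 + (6/5)*(-487)*479)) = 1/(-316493 + (2479/4 - 195774 + 17723/20 - 1399638/5)) = 1/(-316493 - 4741957/10) = 1/(-7906887/10) = -10/7906887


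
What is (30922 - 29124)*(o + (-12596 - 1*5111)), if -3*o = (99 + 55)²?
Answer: -138152926/3 ≈ -4.6051e+7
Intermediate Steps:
o = -23716/3 (o = -(99 + 55)²/3 = -⅓*154² = -⅓*23716 = -23716/3 ≈ -7905.3)
(30922 - 29124)*(o + (-12596 - 1*5111)) = (30922 - 29124)*(-23716/3 + (-12596 - 1*5111)) = 1798*(-23716/3 + (-12596 - 5111)) = 1798*(-23716/3 - 17707) = 1798*(-76837/3) = -138152926/3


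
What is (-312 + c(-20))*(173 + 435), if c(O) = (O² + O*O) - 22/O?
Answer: 1486864/5 ≈ 2.9737e+5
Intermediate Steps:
c(O) = -22/O + 2*O² (c(O) = (O² + O²) - 22/O = 2*O² - 22/O = -22/O + 2*O²)
(-312 + c(-20))*(173 + 435) = (-312 + 2*(-11 + (-20)³)/(-20))*(173 + 435) = (-312 + 2*(-1/20)*(-11 - 8000))*608 = (-312 + 2*(-1/20)*(-8011))*608 = (-312 + 8011/10)*608 = (4891/10)*608 = 1486864/5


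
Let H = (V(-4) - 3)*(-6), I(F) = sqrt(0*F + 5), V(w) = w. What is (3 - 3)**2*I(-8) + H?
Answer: 42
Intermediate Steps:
I(F) = sqrt(5) (I(F) = sqrt(0 + 5) = sqrt(5))
H = 42 (H = (-4 - 3)*(-6) = -7*(-6) = 42)
(3 - 3)**2*I(-8) + H = (3 - 3)**2*sqrt(5) + 42 = 0**2*sqrt(5) + 42 = 0*sqrt(5) + 42 = 0 + 42 = 42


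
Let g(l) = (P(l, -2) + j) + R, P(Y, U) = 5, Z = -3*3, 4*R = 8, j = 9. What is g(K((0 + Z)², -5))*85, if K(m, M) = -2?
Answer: 1360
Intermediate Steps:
R = 2 (R = (¼)*8 = 2)
Z = -9
g(l) = 16 (g(l) = (5 + 9) + 2 = 14 + 2 = 16)
g(K((0 + Z)², -5))*85 = 16*85 = 1360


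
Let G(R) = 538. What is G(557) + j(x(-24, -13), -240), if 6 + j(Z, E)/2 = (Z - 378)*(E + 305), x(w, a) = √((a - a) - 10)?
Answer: -48614 + 130*I*√10 ≈ -48614.0 + 411.1*I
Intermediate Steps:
x(w, a) = I*√10 (x(w, a) = √(0 - 10) = √(-10) = I*√10)
j(Z, E) = -12 + 2*(-378 + Z)*(305 + E) (j(Z, E) = -12 + 2*((Z - 378)*(E + 305)) = -12 + 2*((-378 + Z)*(305 + E)) = -12 + 2*(-378 + Z)*(305 + E))
G(557) + j(x(-24, -13), -240) = 538 + (-230592 - 756*(-240) + 610*(I*√10) + 2*(-240)*(I*√10)) = 538 + (-230592 + 181440 + 610*I*√10 - 480*I*√10) = 538 + (-49152 + 130*I*√10) = -48614 + 130*I*√10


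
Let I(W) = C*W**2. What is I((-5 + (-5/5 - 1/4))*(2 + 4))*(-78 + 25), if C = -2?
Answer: 298125/2 ≈ 1.4906e+5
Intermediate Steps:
I(W) = -2*W**2
I((-5 + (-5/5 - 1/4))*(2 + 4))*(-78 + 25) = (-2*(-5 + (-5/5 - 1/4))**2*(2 + 4)**2)*(-78 + 25) = -2*36*(-5 + (-5*1/5 - 1*1/4))**2*(-53) = -2*36*(-5 + (-1 - 1/4))**2*(-53) = -2*36*(-5 - 5/4)**2*(-53) = -2*(-25/4*6)**2*(-53) = -2*(-75/2)**2*(-53) = -2*5625/4*(-53) = -5625/2*(-53) = 298125/2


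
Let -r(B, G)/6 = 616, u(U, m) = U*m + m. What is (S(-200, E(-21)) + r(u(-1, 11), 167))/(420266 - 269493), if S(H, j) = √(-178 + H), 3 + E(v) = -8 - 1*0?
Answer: -528/21539 + 3*I*√42/150773 ≈ -0.024514 + 0.00012895*I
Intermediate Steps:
E(v) = -11 (E(v) = -3 + (-8 - 1*0) = -3 + (-8 + 0) = -3 - 8 = -11)
u(U, m) = m + U*m
r(B, G) = -3696 (r(B, G) = -6*616 = -3696)
(S(-200, E(-21)) + r(u(-1, 11), 167))/(420266 - 269493) = (√(-178 - 200) - 3696)/(420266 - 269493) = (√(-378) - 3696)/150773 = (3*I*√42 - 3696)*(1/150773) = (-3696 + 3*I*√42)*(1/150773) = -528/21539 + 3*I*√42/150773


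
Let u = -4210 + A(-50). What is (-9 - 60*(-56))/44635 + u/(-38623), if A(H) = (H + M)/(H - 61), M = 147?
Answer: 35228961148/191357074155 ≈ 0.18410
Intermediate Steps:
A(H) = (147 + H)/(-61 + H) (A(H) = (H + 147)/(H - 61) = (147 + H)/(-61 + H))
u = -467407/111 (u = -4210 + (147 - 50)/(-61 - 50) = -4210 + 97/(-111) = -4210 - 1/111*97 = -4210 - 97/111 = -467407/111 ≈ -4210.9)
(-9 - 60*(-56))/44635 + u/(-38623) = (-9 - 60*(-56))/44635 - 467407/111/(-38623) = (-9 + 3360)*(1/44635) - 467407/111*(-1/38623) = 3351*(1/44635) + 467407/4287153 = 3351/44635 + 467407/4287153 = 35228961148/191357074155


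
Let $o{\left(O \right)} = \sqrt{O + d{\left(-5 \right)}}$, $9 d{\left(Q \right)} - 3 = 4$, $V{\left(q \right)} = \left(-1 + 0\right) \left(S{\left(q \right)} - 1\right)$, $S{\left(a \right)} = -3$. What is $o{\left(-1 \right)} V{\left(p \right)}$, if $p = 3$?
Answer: $\frac{4 i \sqrt{2}}{3} \approx 1.8856 i$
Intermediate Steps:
$V{\left(q \right)} = 4$ ($V{\left(q \right)} = \left(-1 + 0\right) \left(-3 - 1\right) = \left(-1\right) \left(-4\right) = 4$)
$d{\left(Q \right)} = \frac{7}{9}$ ($d{\left(Q \right)} = \frac{1}{3} + \frac{1}{9} \cdot 4 = \frac{1}{3} + \frac{4}{9} = \frac{7}{9}$)
$o{\left(O \right)} = \sqrt{\frac{7}{9} + O}$ ($o{\left(O \right)} = \sqrt{O + \frac{7}{9}} = \sqrt{\frac{7}{9} + O}$)
$o{\left(-1 \right)} V{\left(p \right)} = \frac{\sqrt{7 + 9 \left(-1\right)}}{3} \cdot 4 = \frac{\sqrt{7 - 9}}{3} \cdot 4 = \frac{\sqrt{-2}}{3} \cdot 4 = \frac{i \sqrt{2}}{3} \cdot 4 = \frac{4 i \sqrt{2}}{3}$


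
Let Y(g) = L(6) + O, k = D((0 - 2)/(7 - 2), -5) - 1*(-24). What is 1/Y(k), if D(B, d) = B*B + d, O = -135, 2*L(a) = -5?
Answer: -2/275 ≈ -0.0072727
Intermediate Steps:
L(a) = -5/2 (L(a) = (½)*(-5) = -5/2)
D(B, d) = d + B² (D(B, d) = B² + d = d + B²)
k = 479/25 (k = (-5 + ((0 - 2)/(7 - 2))²) - 1*(-24) = (-5 + (-2/5)²) + 24 = (-5 + (-2*⅕)²) + 24 = (-5 + (-⅖)²) + 24 = (-5 + 4/25) + 24 = -121/25 + 24 = 479/25 ≈ 19.160)
Y(g) = -275/2 (Y(g) = -5/2 - 135 = -275/2)
1/Y(k) = 1/(-275/2) = -2/275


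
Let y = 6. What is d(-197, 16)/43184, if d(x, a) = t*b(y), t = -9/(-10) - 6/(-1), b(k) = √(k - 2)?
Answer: 69/215920 ≈ 0.00031956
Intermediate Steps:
b(k) = √(-2 + k)
t = 69/10 (t = -9*(-⅒) - 6*(-1) = 9/10 + 6 = 69/10 ≈ 6.9000)
d(x, a) = 69/5 (d(x, a) = 69*√(-2 + 6)/10 = 69*√4/10 = (69/10)*2 = 69/5)
d(-197, 16)/43184 = (69/5)/43184 = (69/5)*(1/43184) = 69/215920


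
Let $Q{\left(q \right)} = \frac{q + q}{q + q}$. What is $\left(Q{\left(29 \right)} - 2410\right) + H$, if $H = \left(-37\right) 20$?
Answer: $-3149$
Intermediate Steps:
$H = -740$
$Q{\left(q \right)} = 1$ ($Q{\left(q \right)} = \frac{2 q}{2 q} = 2 q \frac{1}{2 q} = 1$)
$\left(Q{\left(29 \right)} - 2410\right) + H = \left(1 - 2410\right) - 740 = -2409 - 740 = -3149$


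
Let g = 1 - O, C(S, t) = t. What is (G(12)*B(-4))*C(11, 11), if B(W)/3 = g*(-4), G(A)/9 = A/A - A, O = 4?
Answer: -39204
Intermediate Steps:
g = -3 (g = 1 - 1*4 = 1 - 4 = -3)
G(A) = 9 - 9*A (G(A) = 9*(A/A - A) = 9*(1 - A) = 9 - 9*A)
B(W) = 36 (B(W) = 3*(-3*(-4)) = 3*12 = 36)
(G(12)*B(-4))*C(11, 11) = ((9 - 9*12)*36)*11 = ((9 - 108)*36)*11 = -99*36*11 = -3564*11 = -39204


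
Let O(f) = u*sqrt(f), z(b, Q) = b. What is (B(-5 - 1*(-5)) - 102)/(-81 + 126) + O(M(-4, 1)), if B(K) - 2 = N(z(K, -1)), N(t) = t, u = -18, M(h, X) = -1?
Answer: -20/9 - 18*I ≈ -2.2222 - 18.0*I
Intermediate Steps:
O(f) = -18*sqrt(f)
B(K) = 2 + K
(B(-5 - 1*(-5)) - 102)/(-81 + 126) + O(M(-4, 1)) = ((2 + (-5 - 1*(-5))) - 102)/(-81 + 126) - 18*I = ((2 + (-5 + 5)) - 102)/45 - 18*I = ((2 + 0) - 102)*(1/45) - 18*I = (2 - 102)*(1/45) - 18*I = -100*1/45 - 18*I = -20/9 - 18*I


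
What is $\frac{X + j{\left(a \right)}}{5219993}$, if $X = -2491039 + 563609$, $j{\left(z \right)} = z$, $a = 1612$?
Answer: $- \frac{1925818}{5219993} \approx -0.36893$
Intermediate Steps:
$X = -1927430$
$\frac{X + j{\left(a \right)}}{5219993} = \frac{-1927430 + 1612}{5219993} = \left(-1925818\right) \frac{1}{5219993} = - \frac{1925818}{5219993}$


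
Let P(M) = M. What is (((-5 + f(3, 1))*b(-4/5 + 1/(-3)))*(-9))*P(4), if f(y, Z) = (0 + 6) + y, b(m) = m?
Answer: 816/5 ≈ 163.20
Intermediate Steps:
f(y, Z) = 6 + y
(((-5 + f(3, 1))*b(-4/5 + 1/(-3)))*(-9))*P(4) = (((-5 + (6 + 3))*(-4/5 + 1/(-3)))*(-9))*4 = (((-5 + 9)*(-4*1/5 + 1*(-1/3)))*(-9))*4 = ((4*(-4/5 - 1/3))*(-9))*4 = ((4*(-17/15))*(-9))*4 = -68/15*(-9)*4 = (204/5)*4 = 816/5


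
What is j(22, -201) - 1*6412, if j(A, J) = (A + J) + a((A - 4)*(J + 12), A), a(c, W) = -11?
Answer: -6602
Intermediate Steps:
j(A, J) = -11 + A + J (j(A, J) = (A + J) - 11 = -11 + A + J)
j(22, -201) - 1*6412 = (-11 + 22 - 201) - 1*6412 = -190 - 6412 = -6602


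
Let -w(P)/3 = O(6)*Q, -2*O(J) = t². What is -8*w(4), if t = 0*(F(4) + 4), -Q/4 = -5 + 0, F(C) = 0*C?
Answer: 0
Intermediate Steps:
F(C) = 0
Q = 20 (Q = -4*(-5 + 0) = -4*(-5) = 20)
t = 0 (t = 0*(0 + 4) = 0*4 = 0)
O(J) = 0 (O(J) = -½*0² = -½*0 = 0)
w(P) = 0 (w(P) = -0*20 = -3*0 = 0)
-8*w(4) = -8*0 = 0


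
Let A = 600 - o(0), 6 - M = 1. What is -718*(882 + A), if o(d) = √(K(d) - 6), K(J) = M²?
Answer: -1064076 + 718*√19 ≈ -1.0609e+6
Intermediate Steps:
M = 5 (M = 6 - 1*1 = 6 - 1 = 5)
K(J) = 25 (K(J) = 5² = 25)
o(d) = √19 (o(d) = √(25 - 6) = √19)
A = 600 - √19 ≈ 595.64
-718*(882 + A) = -718*(882 + (600 - √19)) = -718*(1482 - √19) = -1064076 + 718*√19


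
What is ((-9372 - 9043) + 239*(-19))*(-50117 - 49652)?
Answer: 2290297164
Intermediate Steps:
((-9372 - 9043) + 239*(-19))*(-50117 - 49652) = (-18415 - 4541)*(-99769) = -22956*(-99769) = 2290297164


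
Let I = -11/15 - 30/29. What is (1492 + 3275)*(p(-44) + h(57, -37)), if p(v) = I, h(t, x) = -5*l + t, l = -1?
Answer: 41633389/145 ≈ 2.8713e+5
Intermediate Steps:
h(t, x) = 5 + t (h(t, x) = -5*(-1) + t = 5 + t)
I = -769/435 (I = -11*1/15 - 30*1/29 = -11/15 - 30/29 = -769/435 ≈ -1.7678)
p(v) = -769/435
(1492 + 3275)*(p(-44) + h(57, -37)) = (1492 + 3275)*(-769/435 + (5 + 57)) = 4767*(-769/435 + 62) = 4767*(26201/435) = 41633389/145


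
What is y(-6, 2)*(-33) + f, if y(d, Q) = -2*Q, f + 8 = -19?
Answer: 105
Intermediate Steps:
f = -27 (f = -8 - 19 = -27)
y(-6, 2)*(-33) + f = -2*2*(-33) - 27 = -4*(-33) - 27 = 132 - 27 = 105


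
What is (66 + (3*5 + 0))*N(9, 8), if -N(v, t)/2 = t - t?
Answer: 0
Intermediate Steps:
N(v, t) = 0 (N(v, t) = -2*(t - t) = -2*0 = 0)
(66 + (3*5 + 0))*N(9, 8) = (66 + (3*5 + 0))*0 = (66 + (15 + 0))*0 = (66 + 15)*0 = 81*0 = 0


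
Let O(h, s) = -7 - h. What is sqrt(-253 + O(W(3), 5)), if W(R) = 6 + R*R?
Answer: 5*I*sqrt(11) ≈ 16.583*I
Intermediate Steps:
W(R) = 6 + R**2
sqrt(-253 + O(W(3), 5)) = sqrt(-253 + (-7 - (6 + 3**2))) = sqrt(-253 + (-7 - (6 + 9))) = sqrt(-253 + (-7 - 1*15)) = sqrt(-253 + (-7 - 15)) = sqrt(-253 - 22) = sqrt(-275) = 5*I*sqrt(11)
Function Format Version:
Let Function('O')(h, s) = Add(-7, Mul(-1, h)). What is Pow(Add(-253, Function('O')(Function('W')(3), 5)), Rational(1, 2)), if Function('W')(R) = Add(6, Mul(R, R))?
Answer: Mul(5, I, Pow(11, Rational(1, 2))) ≈ Mul(16.583, I)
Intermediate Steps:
Function('W')(R) = Add(6, Pow(R, 2))
Pow(Add(-253, Function('O')(Function('W')(3), 5)), Rational(1, 2)) = Pow(Add(-253, Add(-7, Mul(-1, Add(6, Pow(3, 2))))), Rational(1, 2)) = Pow(Add(-253, Add(-7, Mul(-1, Add(6, 9)))), Rational(1, 2)) = Pow(Add(-253, Add(-7, Mul(-1, 15))), Rational(1, 2)) = Pow(Add(-253, Add(-7, -15)), Rational(1, 2)) = Pow(Add(-253, -22), Rational(1, 2)) = Pow(-275, Rational(1, 2)) = Mul(5, I, Pow(11, Rational(1, 2)))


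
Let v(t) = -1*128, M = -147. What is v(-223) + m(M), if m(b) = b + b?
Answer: -422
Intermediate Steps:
v(t) = -128
m(b) = 2*b
v(-223) + m(M) = -128 + 2*(-147) = -128 - 294 = -422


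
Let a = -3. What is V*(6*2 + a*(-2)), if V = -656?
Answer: -11808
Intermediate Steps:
V*(6*2 + a*(-2)) = -656*(6*2 - 3*(-2)) = -656*(12 + 6) = -656*18 = -11808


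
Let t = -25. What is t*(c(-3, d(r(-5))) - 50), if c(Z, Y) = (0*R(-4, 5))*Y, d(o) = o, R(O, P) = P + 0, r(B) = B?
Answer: 1250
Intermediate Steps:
R(O, P) = P
c(Z, Y) = 0 (c(Z, Y) = (0*5)*Y = 0*Y = 0)
t*(c(-3, d(r(-5))) - 50) = -25*(0 - 50) = -25*(-50) = 1250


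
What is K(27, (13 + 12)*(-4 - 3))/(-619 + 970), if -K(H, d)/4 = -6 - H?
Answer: 44/117 ≈ 0.37607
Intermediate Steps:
K(H, d) = 24 + 4*H (K(H, d) = -4*(-6 - H) = 24 + 4*H)
K(27, (13 + 12)*(-4 - 3))/(-619 + 970) = (24 + 4*27)/(-619 + 970) = (24 + 108)/351 = 132*(1/351) = 44/117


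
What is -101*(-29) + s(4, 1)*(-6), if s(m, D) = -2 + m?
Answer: 2917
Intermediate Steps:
-101*(-29) + s(4, 1)*(-6) = -101*(-29) + (-2 + 4)*(-6) = 2929 + 2*(-6) = 2929 - 12 = 2917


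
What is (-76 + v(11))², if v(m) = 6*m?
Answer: 100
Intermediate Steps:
(-76 + v(11))² = (-76 + 6*11)² = (-76 + 66)² = (-10)² = 100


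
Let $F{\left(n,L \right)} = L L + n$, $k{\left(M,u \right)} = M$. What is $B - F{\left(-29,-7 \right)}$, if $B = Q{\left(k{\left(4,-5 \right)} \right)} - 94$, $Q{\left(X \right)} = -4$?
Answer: $-118$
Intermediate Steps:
$F{\left(n,L \right)} = n + L^{2}$ ($F{\left(n,L \right)} = L^{2} + n = n + L^{2}$)
$B = -98$ ($B = -4 - 94 = -98$)
$B - F{\left(-29,-7 \right)} = -98 - \left(-29 + \left(-7\right)^{2}\right) = -98 - \left(-29 + 49\right) = -98 - 20 = -118$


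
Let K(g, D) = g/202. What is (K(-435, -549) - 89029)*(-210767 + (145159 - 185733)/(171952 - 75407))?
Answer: 365954116074968577/19502090 ≈ 1.8765e+10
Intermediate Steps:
K(g, D) = g/202 (K(g, D) = g*(1/202) = g/202)
(K(-435, -549) - 89029)*(-210767 + (145159 - 185733)/(171952 - 75407)) = ((1/202)*(-435) - 89029)*(-210767 + (145159 - 185733)/(171952 - 75407)) = (-435/202 - 89029)*(-210767 - 40574/96545) = -17984293*(-210767 - 40574*1/96545)/202 = -17984293*(-210767 - 40574/96545)/202 = -17984293/202*(-20348540589/96545) = 365954116074968577/19502090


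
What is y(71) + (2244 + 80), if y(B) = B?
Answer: 2395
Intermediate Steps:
y(71) + (2244 + 80) = 71 + (2244 + 80) = 71 + 2324 = 2395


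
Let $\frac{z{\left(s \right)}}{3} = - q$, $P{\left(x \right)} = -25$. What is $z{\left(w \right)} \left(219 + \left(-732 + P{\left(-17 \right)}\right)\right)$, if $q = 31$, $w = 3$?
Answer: $50034$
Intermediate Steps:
$z{\left(s \right)} = -93$ ($z{\left(s \right)} = 3 \left(\left(-1\right) 31\right) = 3 \left(-31\right) = -93$)
$z{\left(w \right)} \left(219 + \left(-732 + P{\left(-17 \right)}\right)\right) = - 93 \left(219 - 757\right) = \left(-93\right) \left(-538\right) = 50034$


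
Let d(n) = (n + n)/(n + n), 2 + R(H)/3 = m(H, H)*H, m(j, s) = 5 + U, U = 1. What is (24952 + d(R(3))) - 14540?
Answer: 10413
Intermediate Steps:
m(j, s) = 6 (m(j, s) = 5 + 1 = 6)
R(H) = -6 + 18*H (R(H) = -6 + 3*(6*H) = -6 + 18*H)
d(n) = 1 (d(n) = (2*n)/((2*n)) = (2*n)*(1/(2*n)) = 1)
(24952 + d(R(3))) - 14540 = (24952 + 1) - 14540 = 24953 - 14540 = 10413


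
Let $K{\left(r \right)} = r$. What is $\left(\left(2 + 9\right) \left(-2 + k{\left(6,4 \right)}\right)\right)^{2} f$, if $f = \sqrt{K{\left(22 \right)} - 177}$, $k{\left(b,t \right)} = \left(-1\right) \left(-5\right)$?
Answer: $1089 i \sqrt{155} \approx 13558.0 i$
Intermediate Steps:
$k{\left(b,t \right)} = 5$
$f = i \sqrt{155}$ ($f = \sqrt{22 - 177} = \sqrt{-155} = i \sqrt{155} \approx 12.45 i$)
$\left(\left(2 + 9\right) \left(-2 + k{\left(6,4 \right)}\right)\right)^{2} f = \left(\left(2 + 9\right) \left(-2 + 5\right)\right)^{2} i \sqrt{155} = \left(11 \cdot 3\right)^{2} i \sqrt{155} = 33^{2} i \sqrt{155} = 1089 i \sqrt{155}$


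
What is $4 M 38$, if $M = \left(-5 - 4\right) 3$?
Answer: $-4104$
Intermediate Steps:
$M = -27$ ($M = \left(-9\right) 3 = -27$)
$4 M 38 = 4 \left(-27\right) 38 = \left(-108\right) 38 = -4104$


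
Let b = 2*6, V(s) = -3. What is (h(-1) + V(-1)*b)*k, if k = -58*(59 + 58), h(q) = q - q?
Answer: 244296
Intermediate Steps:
b = 12
h(q) = 0
k = -6786 (k = -58*117 = -6786)
(h(-1) + V(-1)*b)*k = (0 - 3*12)*(-6786) = (0 - 36)*(-6786) = -36*(-6786) = 244296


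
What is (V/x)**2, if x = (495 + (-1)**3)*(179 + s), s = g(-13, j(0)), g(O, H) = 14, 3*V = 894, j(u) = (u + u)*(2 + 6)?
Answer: 22201/2272524241 ≈ 9.7693e-6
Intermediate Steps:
j(u) = 16*u (j(u) = (2*u)*8 = 16*u)
V = 298 (V = (1/3)*894 = 298)
s = 14
x = 95342 (x = (495 + (-1)**3)*(179 + 14) = (495 - 1)*193 = 494*193 = 95342)
(V/x)**2 = (298/95342)**2 = (298*(1/95342))**2 = (149/47671)**2 = 22201/2272524241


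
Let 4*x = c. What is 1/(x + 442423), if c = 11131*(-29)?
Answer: 4/1446893 ≈ 2.7645e-6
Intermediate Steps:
c = -322799
x = -322799/4 (x = (¼)*(-322799) = -322799/4 ≈ -80700.)
1/(x + 442423) = 1/(-322799/4 + 442423) = 1/(1446893/4) = 4/1446893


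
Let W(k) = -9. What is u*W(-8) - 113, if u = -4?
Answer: -77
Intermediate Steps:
u*W(-8) - 113 = -4*(-9) - 113 = 36 - 113 = -77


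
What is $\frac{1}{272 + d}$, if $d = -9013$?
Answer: $- \frac{1}{8741} \approx -0.0001144$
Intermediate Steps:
$\frac{1}{272 + d} = \frac{1}{272 - 9013} = \frac{1}{-8741} = - \frac{1}{8741}$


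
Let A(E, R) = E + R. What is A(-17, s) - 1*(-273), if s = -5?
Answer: 251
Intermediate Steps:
A(-17, s) - 1*(-273) = (-17 - 5) - 1*(-273) = -22 + 273 = 251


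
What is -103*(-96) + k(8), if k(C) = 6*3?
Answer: 9906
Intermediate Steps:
k(C) = 18
-103*(-96) + k(8) = -103*(-96) + 18 = 9888 + 18 = 9906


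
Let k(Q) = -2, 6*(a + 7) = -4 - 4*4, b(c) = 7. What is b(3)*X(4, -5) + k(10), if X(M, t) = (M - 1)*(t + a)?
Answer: -324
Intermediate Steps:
a = -31/3 (a = -7 + (-4 - 4*4)/6 = -7 + (-4 - 16)/6 = -7 + (1/6)*(-20) = -7 - 10/3 = -31/3 ≈ -10.333)
X(M, t) = (-1 + M)*(-31/3 + t) (X(M, t) = (M - 1)*(t - 31/3) = (-1 + M)*(-31/3 + t))
b(3)*X(4, -5) + k(10) = 7*(31/3 - 1*(-5) - 31/3*4 + 4*(-5)) - 2 = 7*(31/3 + 5 - 124/3 - 20) - 2 = 7*(-46) - 2 = -322 - 2 = -324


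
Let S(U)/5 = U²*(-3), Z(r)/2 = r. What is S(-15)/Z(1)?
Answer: -3375/2 ≈ -1687.5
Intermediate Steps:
Z(r) = 2*r
S(U) = -15*U² (S(U) = 5*(U²*(-3)) = 5*(-3*U²) = -15*U²)
S(-15)/Z(1) = (-15*(-15)²)/((2*1)) = -15*225/2 = -3375*½ = -3375/2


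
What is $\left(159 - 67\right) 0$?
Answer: $0$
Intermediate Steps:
$\left(159 - 67\right) 0 = 92 \cdot 0 = 0$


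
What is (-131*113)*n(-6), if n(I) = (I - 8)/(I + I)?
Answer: -103621/6 ≈ -17270.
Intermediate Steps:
n(I) = (-8 + I)/(2*I) (n(I) = (-8 + I)/((2*I)) = (-8 + I)*(1/(2*I)) = (-8 + I)/(2*I))
(-131*113)*n(-6) = (-131*113)*((1/2)*(-8 - 6)/(-6)) = -14803*(-1)*(-14)/(2*6) = -14803*7/6 = -103621/6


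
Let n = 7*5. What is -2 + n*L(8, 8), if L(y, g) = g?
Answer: 278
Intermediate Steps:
n = 35
-2 + n*L(8, 8) = -2 + 35*8 = -2 + 280 = 278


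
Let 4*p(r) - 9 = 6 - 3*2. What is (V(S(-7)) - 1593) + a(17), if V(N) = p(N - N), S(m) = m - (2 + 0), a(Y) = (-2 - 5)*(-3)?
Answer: -6279/4 ≈ -1569.8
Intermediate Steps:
a(Y) = 21 (a(Y) = -7*(-3) = 21)
p(r) = 9/4 (p(r) = 9/4 + (6 - 3*2)/4 = 9/4 + (6 - 6)/4 = 9/4 + (¼)*0 = 9/4 + 0 = 9/4)
S(m) = -2 + m (S(m) = m - 1*2 = m - 2 = -2 + m)
V(N) = 9/4
(V(S(-7)) - 1593) + a(17) = (9/4 - 1593) + 21 = -6363/4 + 21 = -6279/4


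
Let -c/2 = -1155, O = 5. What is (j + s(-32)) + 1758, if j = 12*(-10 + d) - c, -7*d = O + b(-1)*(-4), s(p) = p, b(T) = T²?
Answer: -4940/7 ≈ -705.71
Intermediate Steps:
d = -⅐ (d = -(5 + (-1)²*(-4))/7 = -(5 + 1*(-4))/7 = -(5 - 4)/7 = -⅐*1 = -⅐ ≈ -0.14286)
c = 2310 (c = -2*(-1155) = 2310)
j = -17022/7 (j = 12*(-10 - ⅐) - 1*2310 = 12*(-71/7) - 2310 = -852/7 - 2310 = -17022/7 ≈ -2431.7)
(j + s(-32)) + 1758 = (-17022/7 - 32) + 1758 = -17246/7 + 1758 = -4940/7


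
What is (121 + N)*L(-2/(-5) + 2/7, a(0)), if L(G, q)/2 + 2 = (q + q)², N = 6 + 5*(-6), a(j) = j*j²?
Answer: -388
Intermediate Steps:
a(j) = j³
N = -24 (N = 6 - 30 = -24)
L(G, q) = -4 + 8*q² (L(G, q) = -4 + 2*(q + q)² = -4 + 2*(2*q)² = -4 + 2*(4*q²) = -4 + 8*q²)
(121 + N)*L(-2/(-5) + 2/7, a(0)) = (121 - 24)*(-4 + 8*(0³)²) = 97*(-4 + 8*0²) = 97*(-4 + 8*0) = 97*(-4 + 0) = 97*(-4) = -388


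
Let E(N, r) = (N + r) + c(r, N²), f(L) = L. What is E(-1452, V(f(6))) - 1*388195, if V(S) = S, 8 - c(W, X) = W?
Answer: -389639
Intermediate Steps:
c(W, X) = 8 - W
E(N, r) = 8 + N (E(N, r) = (N + r) + (8 - r) = 8 + N)
E(-1452, V(f(6))) - 1*388195 = (8 - 1452) - 1*388195 = -1444 - 388195 = -389639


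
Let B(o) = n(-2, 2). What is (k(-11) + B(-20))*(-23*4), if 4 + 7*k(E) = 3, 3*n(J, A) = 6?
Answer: -1196/7 ≈ -170.86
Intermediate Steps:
n(J, A) = 2 (n(J, A) = (⅓)*6 = 2)
k(E) = -⅐ (k(E) = -4/7 + (⅐)*3 = -4/7 + 3/7 = -⅐)
B(o) = 2
(k(-11) + B(-20))*(-23*4) = (-⅐ + 2)*(-23*4) = (13/7)*(-92) = -1196/7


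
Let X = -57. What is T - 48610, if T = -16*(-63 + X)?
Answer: -46690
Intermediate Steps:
T = 1920 (T = -16*(-63 - 57) = -16*(-120) = 1920)
T - 48610 = 1920 - 48610 = -46690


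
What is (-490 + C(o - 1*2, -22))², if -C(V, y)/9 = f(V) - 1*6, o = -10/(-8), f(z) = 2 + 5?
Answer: 249001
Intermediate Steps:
f(z) = 7
o = 5/4 (o = -10*(-⅛) = 5/4 ≈ 1.2500)
C(V, y) = -9 (C(V, y) = -9*(7 - 1*6) = -9*(7 - 6) = -9*1 = -9)
(-490 + C(o - 1*2, -22))² = (-490 - 9)² = (-499)² = 249001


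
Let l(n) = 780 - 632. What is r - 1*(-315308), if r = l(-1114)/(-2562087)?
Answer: 807846527648/2562087 ≈ 3.1531e+5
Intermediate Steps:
l(n) = 148
r = -148/2562087 (r = 148/(-2562087) = 148*(-1/2562087) = -148/2562087 ≈ -5.7765e-5)
r - 1*(-315308) = -148/2562087 - 1*(-315308) = -148/2562087 + 315308 = 807846527648/2562087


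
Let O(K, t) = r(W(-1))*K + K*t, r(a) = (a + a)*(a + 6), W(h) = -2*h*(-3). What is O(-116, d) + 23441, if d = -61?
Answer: 30517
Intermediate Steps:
W(h) = 6*h (W(h) = -(-6)*h = 6*h)
r(a) = 2*a*(6 + a) (r(a) = (2*a)*(6 + a) = 2*a*(6 + a))
O(K, t) = K*t (O(K, t) = (2*(6*(-1))*(6 + 6*(-1)))*K + K*t = (2*(-6)*(6 - 6))*K + K*t = (2*(-6)*0)*K + K*t = 0*K + K*t = 0 + K*t = K*t)
O(-116, d) + 23441 = -116*(-61) + 23441 = 7076 + 23441 = 30517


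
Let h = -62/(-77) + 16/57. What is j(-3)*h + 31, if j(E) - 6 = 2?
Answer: 174187/4389 ≈ 39.687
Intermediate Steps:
j(E) = 8 (j(E) = 6 + 2 = 8)
h = 4766/4389 (h = -62*(-1/77) + 16*(1/57) = 62/77 + 16/57 = 4766/4389 ≈ 1.0859)
j(-3)*h + 31 = 8*(4766/4389) + 31 = 38128/4389 + 31 = 174187/4389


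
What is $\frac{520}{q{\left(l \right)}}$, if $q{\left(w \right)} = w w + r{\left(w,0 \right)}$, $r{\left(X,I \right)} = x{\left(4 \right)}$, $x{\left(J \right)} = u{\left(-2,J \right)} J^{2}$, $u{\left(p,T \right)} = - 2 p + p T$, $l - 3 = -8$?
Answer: $- \frac{40}{3} \approx -13.333$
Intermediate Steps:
$l = -5$ ($l = 3 - 8 = -5$)
$u{\left(p,T \right)} = - 2 p + T p$
$x{\left(J \right)} = J^{2} \left(4 - 2 J\right)$ ($x{\left(J \right)} = - 2 \left(-2 + J\right) J^{2} = \left(4 - 2 J\right) J^{2} = J^{2} \left(4 - 2 J\right)$)
$r{\left(X,I \right)} = -64$ ($r{\left(X,I \right)} = 2 \cdot 4^{2} \left(2 - 4\right) = 2 \cdot 16 \left(2 - 4\right) = 2 \cdot 16 \left(-2\right) = -64$)
$q{\left(w \right)} = -64 + w^{2}$ ($q{\left(w \right)} = w w - 64 = w^{2} - 64 = -64 + w^{2}$)
$\frac{520}{q{\left(l \right)}} = \frac{520}{-64 + \left(-5\right)^{2}} = \frac{520}{-64 + 25} = \frac{520}{-39} = 520 \left(- \frac{1}{39}\right) = - \frac{40}{3}$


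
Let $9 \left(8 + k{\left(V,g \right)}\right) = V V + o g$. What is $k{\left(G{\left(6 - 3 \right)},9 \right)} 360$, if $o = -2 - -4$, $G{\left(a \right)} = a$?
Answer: $-1800$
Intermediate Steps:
$o = 2$ ($o = -2 + 4 = 2$)
$k{\left(V,g \right)} = -8 + \frac{V^{2}}{9} + \frac{2 g}{9}$ ($k{\left(V,g \right)} = -8 + \frac{V V + 2 g}{9} = -8 + \frac{V^{2} + 2 g}{9} = -8 + \left(\frac{V^{2}}{9} + \frac{2 g}{9}\right) = -8 + \frac{V^{2}}{9} + \frac{2 g}{9}$)
$k{\left(G{\left(6 - 3 \right)},9 \right)} 360 = \left(-8 + \frac{\left(6 - 3\right)^{2}}{9} + \frac{2}{9} \cdot 9\right) 360 = \left(-8 + \frac{\left(6 - 3\right)^{2}}{9} + 2\right) 360 = \left(-8 + \frac{3^{2}}{9} + 2\right) 360 = \left(-8 + \frac{1}{9} \cdot 9 + 2\right) 360 = \left(-8 + 1 + 2\right) 360 = \left(-5\right) 360 = -1800$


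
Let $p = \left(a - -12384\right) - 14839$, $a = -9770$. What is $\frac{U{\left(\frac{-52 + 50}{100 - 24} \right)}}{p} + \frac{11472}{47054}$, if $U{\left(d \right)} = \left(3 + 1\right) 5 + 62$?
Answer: $\frac{68193386}{287617575} \approx 0.2371$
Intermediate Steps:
$p = -12225$ ($p = \left(-9770 - -12384\right) - 14839 = \left(-9770 + 12384\right) - 14839 = 2614 - 14839 = -12225$)
$U{\left(d \right)} = 82$ ($U{\left(d \right)} = 4 \cdot 5 + 62 = 20 + 62 = 82$)
$\frac{U{\left(\frac{-52 + 50}{100 - 24} \right)}}{p} + \frac{11472}{47054} = \frac{82}{-12225} + \frac{11472}{47054} = 82 \left(- \frac{1}{12225}\right) + 11472 \cdot \frac{1}{47054} = - \frac{82}{12225} + \frac{5736}{23527} = \frac{68193386}{287617575}$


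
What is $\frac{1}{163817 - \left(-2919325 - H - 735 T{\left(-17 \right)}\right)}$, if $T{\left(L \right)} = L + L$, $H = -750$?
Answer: $\frac{1}{3057402} \approx 3.2708 \cdot 10^{-7}$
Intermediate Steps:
$T{\left(L \right)} = 2 L$
$\frac{1}{163817 - \left(-2919325 - H - 735 T{\left(-17 \right)}\right)} = \frac{1}{163817 + \left(\left(735 \cdot 2 \left(-17\right) - 750\right) - -2919325\right)} = \frac{1}{163817 + \left(\left(735 \left(-34\right) - 750\right) + 2919325\right)} = \frac{1}{163817 + \left(\left(-24990 - 750\right) + 2919325\right)} = \frac{1}{163817 + \left(-25740 + 2919325\right)} = \frac{1}{163817 + 2893585} = \frac{1}{3057402}$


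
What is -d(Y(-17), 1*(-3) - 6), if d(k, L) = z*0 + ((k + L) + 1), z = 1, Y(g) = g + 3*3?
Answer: 16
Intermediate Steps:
Y(g) = 9 + g (Y(g) = g + 9 = 9 + g)
d(k, L) = 1 + L + k (d(k, L) = 1*0 + ((k + L) + 1) = 0 + ((L + k) + 1) = 0 + (1 + L + k) = 1 + L + k)
-d(Y(-17), 1*(-3) - 6) = -(1 + (1*(-3) - 6) + (9 - 17)) = -(1 + (-3 - 6) - 8) = -(1 - 9 - 8) = -1*(-16) = 16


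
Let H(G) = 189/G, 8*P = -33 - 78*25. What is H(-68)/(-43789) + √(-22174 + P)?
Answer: 189/2977652 + 25*I*√574/4 ≈ 6.3473e-5 + 149.74*I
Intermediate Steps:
P = -1983/8 (P = (-33 - 78*25)/8 = (-33 - 1950)/8 = (⅛)*(-1983) = -1983/8 ≈ -247.88)
H(-68)/(-43789) + √(-22174 + P) = (189/(-68))/(-43789) + √(-22174 - 1983/8) = (189*(-1/68))*(-1/43789) + √(-179375/8) = -189/68*(-1/43789) + 25*I*√574/4 = 189/2977652 + 25*I*√574/4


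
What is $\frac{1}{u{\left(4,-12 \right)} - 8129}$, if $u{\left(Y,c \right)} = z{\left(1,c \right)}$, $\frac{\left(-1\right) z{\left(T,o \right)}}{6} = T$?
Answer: $- \frac{1}{8135} \approx -0.00012293$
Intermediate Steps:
$z{\left(T,o \right)} = - 6 T$
$u{\left(Y,c \right)} = -6$ ($u{\left(Y,c \right)} = \left(-6\right) 1 = -6$)
$\frac{1}{u{\left(4,-12 \right)} - 8129} = \frac{1}{-6 - 8129} = \frac{1}{-8135} = - \frac{1}{8135}$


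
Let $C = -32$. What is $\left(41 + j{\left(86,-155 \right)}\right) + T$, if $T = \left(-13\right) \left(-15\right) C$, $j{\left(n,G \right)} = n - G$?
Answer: $-5958$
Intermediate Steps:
$T = -6240$ ($T = \left(-13\right) \left(-15\right) \left(-32\right) = 195 \left(-32\right) = -6240$)
$\left(41 + j{\left(86,-155 \right)}\right) + T = \left(41 + \left(86 - -155\right)\right) - 6240 = \left(41 + \left(86 + 155\right)\right) - 6240 = \left(41 + 241\right) - 6240 = 282 - 6240 = -5958$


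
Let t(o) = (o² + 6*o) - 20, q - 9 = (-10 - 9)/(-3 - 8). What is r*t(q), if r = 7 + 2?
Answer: 173628/121 ≈ 1434.9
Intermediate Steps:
q = 118/11 (q = 9 + (-10 - 9)/(-3 - 8) = 9 - 19/(-11) = 9 - 19*(-1/11) = 9 + 19/11 = 118/11 ≈ 10.727)
t(o) = -20 + o² + 6*o
r = 9
r*t(q) = 9*(-20 + (118/11)² + 6*(118/11)) = 9*(-20 + 13924/121 + 708/11) = 9*(19292/121) = 173628/121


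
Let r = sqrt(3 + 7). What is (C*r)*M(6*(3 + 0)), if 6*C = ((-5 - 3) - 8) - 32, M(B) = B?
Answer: -144*sqrt(10) ≈ -455.37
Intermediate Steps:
r = sqrt(10) ≈ 3.1623
C = -8 (C = (((-5 - 3) - 8) - 32)/6 = ((-8 - 8) - 32)/6 = (-16 - 32)/6 = (1/6)*(-48) = -8)
(C*r)*M(6*(3 + 0)) = (-8*sqrt(10))*(6*(3 + 0)) = (-8*sqrt(10))*(6*3) = -8*sqrt(10)*18 = -144*sqrt(10)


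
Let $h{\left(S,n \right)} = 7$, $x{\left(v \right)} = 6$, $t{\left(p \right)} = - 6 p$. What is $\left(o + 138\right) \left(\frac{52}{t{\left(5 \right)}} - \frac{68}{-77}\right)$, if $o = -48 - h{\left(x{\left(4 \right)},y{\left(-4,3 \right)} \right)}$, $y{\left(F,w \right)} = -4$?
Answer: $- \frac{81506}{1155} \approx -70.568$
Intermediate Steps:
$o = -55$ ($o = -48 - 7 = -55$)
$\left(o + 138\right) \left(\frac{52}{t{\left(5 \right)}} - \frac{68}{-77}\right) = \left(-55 + 138\right) \left(\frac{52}{\left(-6\right) 5} - \frac{68}{-77}\right) = 83 \left(\frac{52}{-30} - - \frac{68}{77}\right) = 83 \left(52 \left(- \frac{1}{30}\right) + \frac{68}{77}\right) = 83 \left(- \frac{26}{15} + \frac{68}{77}\right) = 83 \left(- \frac{982}{1155}\right) = - \frac{81506}{1155}$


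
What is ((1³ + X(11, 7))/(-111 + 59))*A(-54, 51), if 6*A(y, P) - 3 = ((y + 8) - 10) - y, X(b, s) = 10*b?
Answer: -37/104 ≈ -0.35577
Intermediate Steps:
A(y, P) = ⅙ (A(y, P) = ½ + (((y + 8) - 10) - y)/6 = ½ + (((8 + y) - 10) - y)/6 = ½ + ((-2 + y) - y)/6 = ½ + (⅙)*(-2) = ½ - ⅓ = ⅙)
((1³ + X(11, 7))/(-111 + 59))*A(-54, 51) = ((1³ + 10*11)/(-111 + 59))*(⅙) = ((1 + 110)/(-52))*(⅙) = (111*(-1/52))*(⅙) = -111/52*⅙ = -37/104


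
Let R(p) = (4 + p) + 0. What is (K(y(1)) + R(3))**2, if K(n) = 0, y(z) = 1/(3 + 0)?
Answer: 49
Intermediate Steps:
y(z) = 1/3
R(p) = 4 + p
(K(y(1)) + R(3))**2 = (0 + (4 + 3))**2 = (0 + 7)**2 = 7**2 = 49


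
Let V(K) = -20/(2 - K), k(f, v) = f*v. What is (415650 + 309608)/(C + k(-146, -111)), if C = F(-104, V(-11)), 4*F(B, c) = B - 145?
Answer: 2901032/64575 ≈ 44.925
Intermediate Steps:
F(B, c) = -145/4 + B/4 (F(B, c) = (B - 145)/4 = (-145 + B)/4 = -145/4 + B/4)
C = -249/4 (C = -145/4 + (¼)*(-104) = -145/4 - 26 = -249/4 ≈ -62.250)
(415650 + 309608)/(C + k(-146, -111)) = (415650 + 309608)/(-249/4 - 146*(-111)) = 725258/(-249/4 + 16206) = 725258/(64575/4) = 725258*(4/64575) = 2901032/64575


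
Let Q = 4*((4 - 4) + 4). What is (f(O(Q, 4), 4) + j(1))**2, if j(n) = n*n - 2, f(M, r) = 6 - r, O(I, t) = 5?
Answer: 1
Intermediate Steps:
Q = 16 (Q = 4*(0 + 4) = 4*4 = 16)
j(n) = -2 + n**2 (j(n) = n**2 - 2 = -2 + n**2)
(f(O(Q, 4), 4) + j(1))**2 = ((6 - 1*4) + (-2 + 1**2))**2 = ((6 - 4) + (-2 + 1))**2 = (2 - 1)**2 = 1**2 = 1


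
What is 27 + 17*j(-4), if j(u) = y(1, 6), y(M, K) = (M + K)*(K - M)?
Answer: 622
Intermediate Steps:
y(M, K) = (K + M)*(K - M)
j(u) = 35 (j(u) = 6² - 1*1² = 36 - 1*1 = 36 - 1 = 35)
27 + 17*j(-4) = 27 + 17*35 = 27 + 595 = 622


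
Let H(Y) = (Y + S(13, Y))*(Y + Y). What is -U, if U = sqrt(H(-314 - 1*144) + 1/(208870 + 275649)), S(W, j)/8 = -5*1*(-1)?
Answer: -sqrt(89886274331675087)/484519 ≈ -618.78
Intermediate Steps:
S(W, j) = 40 (S(W, j) = 8*(-5*1*(-1)) = 8*(-5*(-1)) = 8*5 = 40)
H(Y) = 2*Y*(40 + Y) (H(Y) = (Y + 40)*(Y + Y) = (40 + Y)*(2*Y) = 2*Y*(40 + Y))
U = sqrt(89886274331675087)/484519 (U = sqrt(2*(-314 - 1*144)*(40 + (-314 - 1*144)) + 1/(208870 + 275649)) = sqrt(2*(-314 - 144)*(40 + (-314 - 144)) + 1/484519) = sqrt(2*(-458)*(40 - 458) + 1/484519) = sqrt(2*(-458)*(-418) + 1/484519) = sqrt(382888 + 1/484519) = sqrt(185516510873/484519) = sqrt(89886274331675087)/484519 ≈ 618.78)
-U = -sqrt(89886274331675087)/484519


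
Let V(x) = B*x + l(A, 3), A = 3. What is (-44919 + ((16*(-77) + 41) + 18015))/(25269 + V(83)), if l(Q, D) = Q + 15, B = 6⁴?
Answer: -1873/8857 ≈ -0.21147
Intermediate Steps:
B = 1296
l(Q, D) = 15 + Q
V(x) = 18 + 1296*x (V(x) = 1296*x + (15 + 3) = 1296*x + 18 = 18 + 1296*x)
(-44919 + ((16*(-77) + 41) + 18015))/(25269 + V(83)) = (-44919 + ((16*(-77) + 41) + 18015))/(25269 + (18 + 1296*83)) = (-44919 + ((-1232 + 41) + 18015))/(25269 + (18 + 107568)) = (-44919 + (-1191 + 18015))/(25269 + 107586) = (-44919 + 16824)/132855 = -28095*1/132855 = -1873/8857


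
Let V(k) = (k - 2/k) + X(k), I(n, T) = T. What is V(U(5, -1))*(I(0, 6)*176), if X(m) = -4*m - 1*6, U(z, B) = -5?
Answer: 49632/5 ≈ 9926.4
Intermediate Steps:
X(m) = -6 - 4*m (X(m) = -4*m - 6 = -6 - 4*m)
V(k) = -6 - 3*k - 2/k (V(k) = (k - 2/k) + (-6 - 4*k) = -6 - 3*k - 2/k)
V(U(5, -1))*(I(0, 6)*176) = (-6 - 3*(-5) - 2/(-5))*(6*176) = (-6 + 15 - 2*(-⅕))*1056 = (-6 + 15 + ⅖)*1056 = (47/5)*1056 = 49632/5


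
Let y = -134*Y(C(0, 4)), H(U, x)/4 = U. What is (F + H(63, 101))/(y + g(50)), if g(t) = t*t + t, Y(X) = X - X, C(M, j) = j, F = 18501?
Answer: 6251/850 ≈ 7.3541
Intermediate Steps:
H(U, x) = 4*U
Y(X) = 0
y = 0 (y = -134*0 = 0)
g(t) = t + t² (g(t) = t² + t = t + t²)
(F + H(63, 101))/(y + g(50)) = (18501 + 4*63)/(0 + 50*(1 + 50)) = (18501 + 252)/(0 + 50*51) = 18753/(0 + 2550) = 18753/2550 = 18753*(1/2550) = 6251/850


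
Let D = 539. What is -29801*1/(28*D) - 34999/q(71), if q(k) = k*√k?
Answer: -29801/15092 - 34999*√71/5041 ≈ -60.476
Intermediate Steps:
q(k) = k^(3/2)
-29801*1/(28*D) - 34999/q(71) = -29801/(539*28) - 34999*√71/5041 = -29801/15092 - 34999*√71/5041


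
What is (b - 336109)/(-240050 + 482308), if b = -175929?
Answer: -256019/121129 ≈ -2.1136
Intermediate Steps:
(b - 336109)/(-240050 + 482308) = (-175929 - 336109)/(-240050 + 482308) = -512038/242258 = -512038*1/242258 = -256019/121129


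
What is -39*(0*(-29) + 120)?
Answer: -4680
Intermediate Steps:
-39*(0*(-29) + 120) = -39*(0 + 120) = -39*120 = -4680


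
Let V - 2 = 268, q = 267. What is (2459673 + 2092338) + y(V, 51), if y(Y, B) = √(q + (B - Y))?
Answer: 4552011 + 4*√3 ≈ 4.5520e+6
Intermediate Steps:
V = 270 (V = 2 + 268 = 270)
y(Y, B) = √(267 + B - Y) (y(Y, B) = √(267 + (B - Y)) = √(267 + B - Y))
(2459673 + 2092338) + y(V, 51) = (2459673 + 2092338) + √(267 + 51 - 1*270) = 4552011 + √(267 + 51 - 270) = 4552011 + √48 = 4552011 + 4*√3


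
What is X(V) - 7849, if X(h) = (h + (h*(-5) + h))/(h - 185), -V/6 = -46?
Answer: -715087/91 ≈ -7858.1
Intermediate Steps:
V = 276 (V = -6*(-46) = 276)
X(h) = -3*h/(-185 + h) (X(h) = (h + (-5*h + h))/(-185 + h) = (h - 4*h)/(-185 + h) = (-3*h)/(-185 + h) = -3*h/(-185 + h))
X(V) - 7849 = -3*276/(-185 + 276) - 7849 = -3*276/91 - 7849 = -3*276*1/91 - 7849 = -828/91 - 7849 = -715087/91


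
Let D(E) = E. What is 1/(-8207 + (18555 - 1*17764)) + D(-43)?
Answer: -318889/7416 ≈ -43.000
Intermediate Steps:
1/(-8207 + (18555 - 1*17764)) + D(-43) = 1/(-8207 + (18555 - 1*17764)) - 43 = 1/(-8207 + (18555 - 17764)) - 43 = 1/(-8207 + 791) - 43 = 1/(-7416) - 43 = -1/7416 - 43 = -318889/7416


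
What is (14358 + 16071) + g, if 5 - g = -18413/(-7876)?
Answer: 239679771/7876 ≈ 30432.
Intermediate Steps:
g = 20967/7876 (g = 5 - (-18413)/(-7876) = 5 - (-18413)*(-1)/7876 = 5 - 1*18413/7876 = 5 - 18413/7876 = 20967/7876 ≈ 2.6621)
(14358 + 16071) + g = (14358 + 16071) + 20967/7876 = 30429 + 20967/7876 = 239679771/7876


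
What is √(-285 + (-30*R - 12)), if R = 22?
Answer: I*√957 ≈ 30.935*I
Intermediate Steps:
√(-285 + (-30*R - 12)) = √(-285 + (-30*22 - 12)) = √(-285 + (-660 - 12)) = √(-285 - 672) = √(-957) = I*√957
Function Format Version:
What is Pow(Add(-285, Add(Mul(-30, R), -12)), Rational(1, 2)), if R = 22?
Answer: Mul(I, Pow(957, Rational(1, 2))) ≈ Mul(30.935, I)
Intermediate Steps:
Pow(Add(-285, Add(Mul(-30, R), -12)), Rational(1, 2)) = Pow(Add(-285, Add(Mul(-30, 22), -12)), Rational(1, 2)) = Pow(Add(-285, Add(-660, -12)), Rational(1, 2)) = Pow(Add(-285, -672), Rational(1, 2)) = Pow(-957, Rational(1, 2)) = Mul(I, Pow(957, Rational(1, 2)))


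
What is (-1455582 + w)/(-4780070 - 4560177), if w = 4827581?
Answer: -3371999/9340247 ≈ -0.36102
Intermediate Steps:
(-1455582 + w)/(-4780070 - 4560177) = (-1455582 + 4827581)/(-4780070 - 4560177) = 3371999/(-9340247) = 3371999*(-1/9340247) = -3371999/9340247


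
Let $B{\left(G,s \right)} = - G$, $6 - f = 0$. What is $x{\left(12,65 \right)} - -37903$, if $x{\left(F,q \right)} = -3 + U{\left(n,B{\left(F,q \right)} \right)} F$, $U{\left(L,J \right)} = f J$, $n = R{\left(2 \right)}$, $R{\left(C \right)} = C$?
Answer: $37036$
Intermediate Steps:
$f = 6$ ($f = 6 - 0 = 6 + 0 = 6$)
$n = 2$
$U{\left(L,J \right)} = 6 J$
$x{\left(F,q \right)} = -3 - 6 F^{2}$ ($x{\left(F,q \right)} = -3 + 6 \left(- F\right) F = -3 + - 6 F F = -3 - 6 F^{2}$)
$x{\left(12,65 \right)} - -37903 = \left(-3 - 6 \cdot 12^{2}\right) - -37903 = \left(-3 - 864\right) + 37903 = -867 + 37903 = 37036$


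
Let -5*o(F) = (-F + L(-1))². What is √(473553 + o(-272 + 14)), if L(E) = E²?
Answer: 2*√2875855/5 ≈ 678.33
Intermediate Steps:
o(F) = -(1 - F)²/5 (o(F) = -(-F + (-1)²)²/5 = -(-F + 1)²/5 = -(1 - F)²/5)
√(473553 + o(-272 + 14)) = √(473553 - (-1 + (-272 + 14))²/5) = √(473553 - (-1 - 258)²/5) = √(473553 - ⅕*(-259)²) = √(473553 - ⅕*67081) = √(473553 - 67081/5) = √(2300684/5) = 2*√2875855/5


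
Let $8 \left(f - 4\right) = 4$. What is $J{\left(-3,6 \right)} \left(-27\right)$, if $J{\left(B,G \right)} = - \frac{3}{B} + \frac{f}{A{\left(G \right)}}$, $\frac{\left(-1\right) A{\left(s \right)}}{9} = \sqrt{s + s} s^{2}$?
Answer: $-27 + \frac{\sqrt{3}}{16} \approx -26.892$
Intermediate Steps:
$f = \frac{9}{2}$ ($f = 4 + \frac{1}{8} \cdot 4 = 4 + \frac{1}{2} = \frac{9}{2} \approx 4.5$)
$A{\left(s \right)} = - 9 \sqrt{2} s^{\frac{5}{2}}$ ($A{\left(s \right)} = - 9 \sqrt{s + s} s^{2} = - 9 \sqrt{2 s} s^{2} = - 9 \sqrt{2} \sqrt{s} s^{2} = - 9 \sqrt{2} s^{\frac{5}{2}}$)
$J{\left(B,G \right)} = - \frac{3}{B} - \frac{\sqrt{2}}{4 G^{\frac{5}{2}}}$ ($J{\left(B,G \right)} = - \frac{3}{B} + \frac{9}{2 \left(- 9 \sqrt{2} G^{\frac{5}{2}}\right)} = - \frac{3}{B} + \frac{9 \left(- \frac{\sqrt{2}}{18 G^{\frac{5}{2}}}\right)}{2} = - \frac{3}{B} - \frac{\sqrt{2}}{4 G^{\frac{5}{2}}}$)
$J{\left(-3,6 \right)} \left(-27\right) = \left(- \frac{3}{-3} - \frac{\sqrt{2}}{4 \cdot 36 \sqrt{6}}\right) \left(-27\right) = \left(\left(-3\right) \left(- \frac{1}{3}\right) - \frac{\sqrt{2} \frac{\sqrt{6}}{216}}{4}\right) \left(-27\right) = \left(1 - \frac{\sqrt{3}}{432}\right) \left(-27\right) = -27 + \frac{\sqrt{3}}{16}$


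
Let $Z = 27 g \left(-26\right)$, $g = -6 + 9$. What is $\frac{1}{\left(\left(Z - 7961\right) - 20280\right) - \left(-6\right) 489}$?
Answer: $- \frac{1}{27413} \approx -3.6479 \cdot 10^{-5}$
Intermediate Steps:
$g = 3$
$Z = -2106$ ($Z = 27 \cdot 3 \left(-26\right) = 81 \left(-26\right) = -2106$)
$\frac{1}{\left(\left(Z - 7961\right) - 20280\right) - \left(-6\right) 489} = \frac{1}{\left(\left(-2106 - 7961\right) - 20280\right) - \left(-6\right) 489} = \frac{1}{\left(\left(-2106 - 7961\right) - 20280\right) - -2934} = \frac{1}{\left(-10067 - 20280\right) + 2934} = \frac{1}{-30347 + 2934} = \frac{1}{-27413} = - \frac{1}{27413}$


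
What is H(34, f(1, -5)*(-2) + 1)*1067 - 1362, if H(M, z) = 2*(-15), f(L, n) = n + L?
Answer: -33372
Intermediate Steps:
f(L, n) = L + n
H(M, z) = -30
H(34, f(1, -5)*(-2) + 1)*1067 - 1362 = -30*1067 - 1362 = -32010 - 1362 = -33372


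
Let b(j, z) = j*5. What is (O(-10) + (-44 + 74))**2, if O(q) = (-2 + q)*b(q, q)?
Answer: 396900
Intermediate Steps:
b(j, z) = 5*j
O(q) = 5*q*(-2 + q) (O(q) = (-2 + q)*(5*q) = 5*q*(-2 + q))
(O(-10) + (-44 + 74))**2 = (5*(-10)*(-2 - 10) + (-44 + 74))**2 = (5*(-10)*(-12) + 30)**2 = (600 + 30)**2 = 630**2 = 396900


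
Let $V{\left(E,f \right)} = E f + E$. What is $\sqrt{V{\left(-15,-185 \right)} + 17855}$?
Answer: $\sqrt{20615} \approx 143.58$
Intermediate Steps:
$V{\left(E,f \right)} = E + E f$
$\sqrt{V{\left(-15,-185 \right)} + 17855} = \sqrt{- 15 \left(1 - 185\right) + 17855} = \sqrt{\left(-15\right) \left(-184\right) + 17855} = \sqrt{2760 + 17855} = \sqrt{20615}$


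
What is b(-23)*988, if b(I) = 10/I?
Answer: -9880/23 ≈ -429.57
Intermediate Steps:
b(-23)*988 = (10/(-23))*988 = (10*(-1/23))*988 = -10/23*988 = -9880/23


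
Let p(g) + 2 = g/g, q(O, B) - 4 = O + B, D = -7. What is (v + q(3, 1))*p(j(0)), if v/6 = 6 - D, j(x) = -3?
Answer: -86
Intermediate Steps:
q(O, B) = 4 + B + O (q(O, B) = 4 + (O + B) = 4 + (B + O) = 4 + B + O)
v = 78 (v = 6*(6 - 1*(-7)) = 6*(6 + 7) = 6*13 = 78)
p(g) = -1 (p(g) = -2 + g/g = -2 + 1 = -1)
(v + q(3, 1))*p(j(0)) = (78 + (4 + 1 + 3))*(-1) = (78 + 8)*(-1) = 86*(-1) = -86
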